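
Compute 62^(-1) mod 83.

Step 1: We need x such that 62 * x = 1 (mod 83).
Step 2: Using the extended Euclidean algorithm or trial:
  62 * 79 = 4898 = 59 * 83 + 1.
Step 3: Since 4898 mod 83 = 1, the inverse is x = 79.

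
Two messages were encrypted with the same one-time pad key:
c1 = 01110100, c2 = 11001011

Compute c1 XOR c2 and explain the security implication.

Step 1: c1 XOR c2 = (m1 XOR k) XOR (m2 XOR k).
Step 2: By XOR associativity/commutativity: = m1 XOR m2 XOR k XOR k = m1 XOR m2.
Step 3: 01110100 XOR 11001011 = 10111111 = 191.
Step 4: The key cancels out! An attacker learns m1 XOR m2 = 191, revealing the relationship between plaintexts.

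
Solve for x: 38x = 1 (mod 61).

Step 1: We need x such that 38 * x = 1 (mod 61).
Step 2: Using the extended Euclidean algorithm or trial:
  38 * 53 = 2014 = 33 * 61 + 1.
Step 3: Since 2014 mod 61 = 1, the inverse is x = 53.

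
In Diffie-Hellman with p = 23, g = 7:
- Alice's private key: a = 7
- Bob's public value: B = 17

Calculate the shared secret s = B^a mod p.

Step 1: s = B^a mod p = 17^7 mod 23.
  17^1 mod 23 = 17
  17^2 mod 23 = (17 * 17) mod 23 = 13
  17^3 mod 23 = (13 * 17) mod 23 = 14
  17^4 mod 23 = (14 * 17) mod 23 = 8
  17^5 mod 23 = (8 * 17) mod 23 = 21
  17^6 mod 23 = (21 * 17) mod 23 = 12
  17^7 mod 23 = (12 * 17) mod 23 = 20
Result: shared secret = 20.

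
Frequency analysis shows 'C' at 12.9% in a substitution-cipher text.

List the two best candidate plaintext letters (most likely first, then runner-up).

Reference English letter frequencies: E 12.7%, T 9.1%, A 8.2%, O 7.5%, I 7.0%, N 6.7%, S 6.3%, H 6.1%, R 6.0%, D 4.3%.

Step 1: Observed frequency of 'C' is 12.9%.
Step 2: Compute distances to each reference frequency and sort:
  E (12.7%): difference = 0.2% <-- BEST
  T (9.1%): difference = 3.8% <-- RUNNER-UP
  A (8.2%): difference = 4.7%
  O (7.5%): difference = 5.4%
  I (7.0%): difference = 5.9%
Step 3: Most likely is 'E' (12.7%, diff 0.2%); second most likely is 'T' (9.1%, diff 3.8%).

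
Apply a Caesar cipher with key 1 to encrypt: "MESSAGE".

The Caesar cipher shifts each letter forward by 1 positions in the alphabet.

Step 1: For each letter, shift forward by 1 positions (mod 26).
  M (position 12) -> position (12+1) mod 26 = 13 -> N
  E (position 4) -> position (4+1) mod 26 = 5 -> F
  S (position 18) -> position (18+1) mod 26 = 19 -> T
  S (position 18) -> position (18+1) mod 26 = 19 -> T
  A (position 0) -> position (0+1) mod 26 = 1 -> B
  G (position 6) -> position (6+1) mod 26 = 7 -> H
  E (position 4) -> position (4+1) mod 26 = 5 -> F
Result: NFTTBHF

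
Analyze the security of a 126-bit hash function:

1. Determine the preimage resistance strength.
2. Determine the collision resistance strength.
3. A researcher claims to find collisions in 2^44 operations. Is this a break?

Step 1: Preimage resistance requires brute-force of 2^126 operations.
Step 2: Collision resistance (birthday bound) = 2^(126/2) = 2^63.
Step 3: The claimed attack costs 2^44 operations.
Step 4: Since 2^44 < 2^63, the claimed attack beats the generic birthday bound, so collision resistance is broken.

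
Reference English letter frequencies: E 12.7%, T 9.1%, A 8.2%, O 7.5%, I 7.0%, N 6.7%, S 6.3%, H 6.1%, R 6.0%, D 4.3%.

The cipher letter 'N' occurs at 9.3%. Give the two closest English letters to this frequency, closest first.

Step 1: Observed frequency of 'N' is 9.3%.
Step 2: Compute distances to each reference frequency and sort:
  T (9.1%): difference = 0.2% <-- BEST
  A (8.2%): difference = 1.1% <-- RUNNER-UP
  O (7.5%): difference = 1.8%
  I (7.0%): difference = 2.3%
  N (6.7%): difference = 2.6%
Step 3: Most likely is 'T' (9.1%, diff 0.2%); second most likely is 'A' (8.2%, diff 1.1%).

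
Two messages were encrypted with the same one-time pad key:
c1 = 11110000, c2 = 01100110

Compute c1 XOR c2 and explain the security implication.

Step 1: c1 XOR c2 = (m1 XOR k) XOR (m2 XOR k).
Step 2: By XOR associativity/commutativity: = m1 XOR m2 XOR k XOR k = m1 XOR m2.
Step 3: 11110000 XOR 01100110 = 10010110 = 150.
Step 4: The key cancels out! An attacker learns m1 XOR m2 = 150, revealing the relationship between plaintexts.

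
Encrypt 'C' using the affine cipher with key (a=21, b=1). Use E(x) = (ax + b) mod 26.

Step 1: Convert 'C' to number: x = 2.
Step 2: E(2) = (21 * 2 + 1) mod 26 = 43 mod 26 = 17.
Step 3: Convert 17 back to letter: R.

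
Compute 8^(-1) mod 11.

Step 1: We need x such that 8 * x = 1 (mod 11).
Step 2: Using the extended Euclidean algorithm or trial:
  8 * 7 = 56 = 5 * 11 + 1.
Step 3: Since 56 mod 11 = 1, the inverse is x = 7.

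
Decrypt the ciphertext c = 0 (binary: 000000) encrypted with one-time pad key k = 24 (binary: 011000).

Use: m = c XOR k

Step 1: XOR ciphertext with key:
  Ciphertext: 000000
  Key:        011000
  XOR:        011000
Step 2: Plaintext = 011000 = 24 in decimal.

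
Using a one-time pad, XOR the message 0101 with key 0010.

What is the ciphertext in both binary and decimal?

Step 1: Write out the XOR operation bit by bit:
  Message: 0101
  Key:     0010
  XOR:     0111
Step 2: Convert to decimal: 0111 = 7.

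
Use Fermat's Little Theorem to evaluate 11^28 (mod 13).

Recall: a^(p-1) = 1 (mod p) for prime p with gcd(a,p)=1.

Step 1: Since 13 is prime, by Fermat's Little Theorem: 11^12 = 1 (mod 13).
Step 2: Reduce exponent: 28 mod 12 = 4.
Step 3: So 11^28 = 11^4 (mod 13).
Step 4: 11^4 mod 13 = 3.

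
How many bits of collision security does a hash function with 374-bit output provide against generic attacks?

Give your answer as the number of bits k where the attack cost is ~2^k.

Step 1: The hash has a 374-bit output.
Step 2: Collision resistance means it should be infeasible to find any x != y with h(x) = h(y).
By the birthday bound, a generic collision search succeeds after about sqrt(2^374) = 2^(374/2) = 2^187 evaluations.
Step 3: Security level = 187 bits.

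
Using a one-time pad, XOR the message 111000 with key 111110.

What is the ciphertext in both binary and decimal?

Step 1: Write out the XOR operation bit by bit:
  Message: 111000
  Key:     111110
  XOR:     000110
Step 2: Convert to decimal: 000110 = 6.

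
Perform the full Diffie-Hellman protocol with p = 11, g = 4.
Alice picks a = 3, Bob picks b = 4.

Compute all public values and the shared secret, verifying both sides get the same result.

Step 1: A = g^a mod p = 4^3 mod 11 = 9.
Step 2: B = g^b mod p = 4^4 mod 11 = 3.
Step 3: Alice computes s = B^a mod p = 3^3 mod 11 = 5.
Step 4: Bob computes s = A^b mod p = 9^4 mod 11 = 5.
Both sides agree: shared secret = 5.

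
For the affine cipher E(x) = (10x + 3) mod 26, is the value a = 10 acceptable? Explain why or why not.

Step 1: Compute gcd(10, 26).
Step 2: gcd(10, 26) = 2.
Since gcd = 2 != 1, 10 shares a common factor with 26, so it cannot be used.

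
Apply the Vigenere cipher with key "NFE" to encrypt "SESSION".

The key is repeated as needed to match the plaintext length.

Step 1: Repeat key to match plaintext length:
  Plaintext: SESSION
  Key:       NFENFEN
Step 2: Encrypt each letter:
  S(18) + N(13) = (18+13) mod 26 = 5 = F
  E(4) + F(5) = (4+5) mod 26 = 9 = J
  S(18) + E(4) = (18+4) mod 26 = 22 = W
  S(18) + N(13) = (18+13) mod 26 = 5 = F
  I(8) + F(5) = (8+5) mod 26 = 13 = N
  O(14) + E(4) = (14+4) mod 26 = 18 = S
  N(13) + N(13) = (13+13) mod 26 = 0 = A
Ciphertext: FJWFNSA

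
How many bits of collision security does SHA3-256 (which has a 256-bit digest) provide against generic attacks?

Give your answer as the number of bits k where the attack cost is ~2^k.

Step 1: The hash has a 256-bit output.
Step 2: Collision resistance means it should be infeasible to find any x != y with h(x) = h(y).
By the birthday bound, a generic collision search succeeds after about sqrt(2^256) = 2^(256/2) = 2^128 evaluations.
Step 3: Security level = 128 bits.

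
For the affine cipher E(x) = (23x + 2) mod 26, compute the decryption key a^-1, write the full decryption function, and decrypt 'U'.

Step 1: Find a^-1, the modular inverse of 23 mod 26.
Step 2: We need 23 * a^-1 = 1 (mod 26).
Step 3: 23 * 17 = 391 = 15 * 26 + 1, so a^-1 = 17.
Step 4: D(y) = 17(y - 2) mod 26.
Step 5: Apply to 'U' (y = 20): D(20) = 17 * (20 - 2) mod 26 = 17 * 18 mod 26 = 20 -> 'U'.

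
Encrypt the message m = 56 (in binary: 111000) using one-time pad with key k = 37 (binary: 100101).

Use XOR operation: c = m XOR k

Step 1: Write out the XOR operation bit by bit:
  Message: 111000
  Key:     100101
  XOR:     011101
Step 2: Convert to decimal: 011101 = 29.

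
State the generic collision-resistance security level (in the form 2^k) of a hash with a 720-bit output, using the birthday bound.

Step 1: The birthday paradox gives collision probability ~50% after sqrt(2^n) = 2^(n/2) hashes.
Step 2: For 720-bit output: 2^(720/2) = 2^360.
Step 3: Approximately 2^360 hash computations needed.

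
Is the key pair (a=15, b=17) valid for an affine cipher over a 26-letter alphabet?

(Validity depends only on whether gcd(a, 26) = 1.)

Step 1: Compute gcd(15, 26).
Step 2: gcd(15, 26) = 1.
Since gcd = 1, 15 is coprime with 26, so it is a valid key.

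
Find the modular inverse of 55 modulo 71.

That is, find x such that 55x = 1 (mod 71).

Step 1: We need x such that 55 * x = 1 (mod 71).
Step 2: Using the extended Euclidean algorithm or trial:
  55 * 31 = 1705 = 24 * 71 + 1.
Step 3: Since 1705 mod 71 = 1, the inverse is x = 31.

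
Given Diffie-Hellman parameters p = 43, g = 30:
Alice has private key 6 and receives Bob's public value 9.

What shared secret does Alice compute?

Step 1: s = B^a mod p = 9^6 mod 43.
  9^1 mod 43 = 9
  9^2 mod 43 = (9 * 9) mod 43 = 38
  9^3 mod 43 = (38 * 9) mod 43 = 41
  9^4 mod 43 = (41 * 9) mod 43 = 25
  9^5 mod 43 = (25 * 9) mod 43 = 10
  9^6 mod 43 = (10 * 9) mod 43 = 4
Result: shared secret = 4.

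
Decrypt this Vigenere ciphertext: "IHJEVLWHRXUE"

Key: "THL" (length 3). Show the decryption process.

Step 1: Key 'THL' has length 3. Extended key: THLTHLTHLTHL
Step 2: Decrypt each position:
  I(8) - T(19) = 15 = P
  H(7) - H(7) = 0 = A
  J(9) - L(11) = 24 = Y
  E(4) - T(19) = 11 = L
  V(21) - H(7) = 14 = O
  L(11) - L(11) = 0 = A
  W(22) - T(19) = 3 = D
  H(7) - H(7) = 0 = A
  R(17) - L(11) = 6 = G
  X(23) - T(19) = 4 = E
  U(20) - H(7) = 13 = N
  E(4) - L(11) = 19 = T
Plaintext: PAYLOADAGENT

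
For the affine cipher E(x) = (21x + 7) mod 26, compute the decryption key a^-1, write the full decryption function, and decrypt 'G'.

Step 1: Find a^-1, the modular inverse of 21 mod 26.
Step 2: We need 21 * a^-1 = 1 (mod 26).
Step 3: 21 * 5 = 105 = 4 * 26 + 1, so a^-1 = 5.
Step 4: D(y) = 5(y - 7) mod 26.
Step 5: Apply to 'G' (y = 6): D(6) = 5 * (6 - 7) mod 26 = 5 * -1 mod 26 = 21 -> 'V'.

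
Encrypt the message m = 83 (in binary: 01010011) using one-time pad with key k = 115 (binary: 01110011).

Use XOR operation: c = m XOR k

Step 1: Write out the XOR operation bit by bit:
  Message: 01010011
  Key:     01110011
  XOR:     00100000
Step 2: Convert to decimal: 00100000 = 32.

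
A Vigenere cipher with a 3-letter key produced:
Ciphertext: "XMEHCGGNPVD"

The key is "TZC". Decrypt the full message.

Step 1: Key 'TZC' has length 3. Extended key: TZCTZCTZCTZ
Step 2: Decrypt each position:
  X(23) - T(19) = 4 = E
  M(12) - Z(25) = 13 = N
  E(4) - C(2) = 2 = C
  H(7) - T(19) = 14 = O
  C(2) - Z(25) = 3 = D
  G(6) - C(2) = 4 = E
  G(6) - T(19) = 13 = N
  N(13) - Z(25) = 14 = O
  P(15) - C(2) = 13 = N
  V(21) - T(19) = 2 = C
  D(3) - Z(25) = 4 = E
Plaintext: ENCODENONCE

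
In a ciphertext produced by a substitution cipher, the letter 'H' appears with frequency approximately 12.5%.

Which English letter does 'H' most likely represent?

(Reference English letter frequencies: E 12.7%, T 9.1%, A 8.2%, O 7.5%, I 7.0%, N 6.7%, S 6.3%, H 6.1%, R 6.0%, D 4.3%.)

Step 1: The observed frequency is 12.5%.
Step 2: Compare with English frequencies:
  E: 12.7% (difference: 0.2%) <-- closest
  T: 9.1% (difference: 3.4%)
  A: 8.2% (difference: 4.3%)
  O: 7.5% (difference: 5.0%)
  I: 7.0% (difference: 5.5%)
  N: 6.7% (difference: 5.8%)
  S: 6.3% (difference: 6.2%)
  H: 6.1% (difference: 6.4%)
  R: 6.0% (difference: 6.5%)
  D: 4.3% (difference: 8.2%)
Step 3: 'H' most likely represents 'E' (frequency 12.7%).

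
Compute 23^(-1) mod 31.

Step 1: We need x such that 23 * x = 1 (mod 31).
Step 2: Using the extended Euclidean algorithm or trial:
  23 * 27 = 621 = 20 * 31 + 1.
Step 3: Since 621 mod 31 = 1, the inverse is x = 27.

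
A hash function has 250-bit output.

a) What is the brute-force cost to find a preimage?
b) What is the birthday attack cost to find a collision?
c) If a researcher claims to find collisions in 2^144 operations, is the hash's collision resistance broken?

Step 1: Preimage resistance requires brute-force of 2^250 operations.
Step 2: Collision resistance (birthday bound) = 2^(250/2) = 2^125.
Step 3: The claimed attack costs 2^144 operations.
Step 4: Since 2^144 >= 2^125, the claimed attack is no faster than the generic birthday attack, so this does not break collision resistance.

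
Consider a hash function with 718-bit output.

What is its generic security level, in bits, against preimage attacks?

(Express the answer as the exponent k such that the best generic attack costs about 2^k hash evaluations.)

Step 1: The hash has a 718-bit output.
Step 2: Preimage resistance means: given a digest h(x), it should be infeasible to find any input that hashes to it.
With a 718-bit output there are 2^718 possible digests, so a generic brute-force preimage search costs about 2^718 evaluations.
Step 3: Security level = 718 bits.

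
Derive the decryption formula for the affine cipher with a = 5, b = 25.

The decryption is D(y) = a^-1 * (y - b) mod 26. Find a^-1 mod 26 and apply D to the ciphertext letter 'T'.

Step 1: Find a^-1, the modular inverse of 5 mod 26.
Step 2: We need 5 * a^-1 = 1 (mod 26).
Step 3: 5 * 21 = 105 = 4 * 26 + 1, so a^-1 = 21.
Step 4: D(y) = 21(y - 25) mod 26.
Step 5: Apply to 'T' (y = 19): D(19) = 21 * (19 - 25) mod 26 = 21 * -6 mod 26 = 4 -> 'E'.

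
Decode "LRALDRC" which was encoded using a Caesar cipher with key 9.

Step 1: Reverse the shift by subtracting 9 from each letter position.
  L (position 11) -> position (11-9) mod 26 = 2 -> C
  R (position 17) -> position (17-9) mod 26 = 8 -> I
  A (position 0) -> position (0-9) mod 26 = 17 -> R
  L (position 11) -> position (11-9) mod 26 = 2 -> C
  D (position 3) -> position (3-9) mod 26 = 20 -> U
  R (position 17) -> position (17-9) mod 26 = 8 -> I
  C (position 2) -> position (2-9) mod 26 = 19 -> T
Decrypted message: CIRCUIT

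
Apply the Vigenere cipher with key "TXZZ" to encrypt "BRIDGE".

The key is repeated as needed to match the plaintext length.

Step 1: Repeat key to match plaintext length:
  Plaintext: BRIDGE
  Key:       TXZZTX
Step 2: Encrypt each letter:
  B(1) + T(19) = (1+19) mod 26 = 20 = U
  R(17) + X(23) = (17+23) mod 26 = 14 = O
  I(8) + Z(25) = (8+25) mod 26 = 7 = H
  D(3) + Z(25) = (3+25) mod 26 = 2 = C
  G(6) + T(19) = (6+19) mod 26 = 25 = Z
  E(4) + X(23) = (4+23) mod 26 = 1 = B
Ciphertext: UOHCZB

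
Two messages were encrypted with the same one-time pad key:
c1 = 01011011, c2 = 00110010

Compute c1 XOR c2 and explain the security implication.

Step 1: c1 XOR c2 = (m1 XOR k) XOR (m2 XOR k).
Step 2: By XOR associativity/commutativity: = m1 XOR m2 XOR k XOR k = m1 XOR m2.
Step 3: 01011011 XOR 00110010 = 01101001 = 105.
Step 4: The key cancels out! An attacker learns m1 XOR m2 = 105, revealing the relationship between plaintexts.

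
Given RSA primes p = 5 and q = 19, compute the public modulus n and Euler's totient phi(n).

Step 1: n = p * q = 5 * 19 = 95.
Step 2: phi(n) = (p-1)(q-1) = 4 * 18 = 72.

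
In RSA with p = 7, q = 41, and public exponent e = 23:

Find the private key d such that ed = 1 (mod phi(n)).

Step 1: n = 7 * 41 = 287.
Step 2: phi(n) = 6 * 40 = 240.
Step 3: Find d such that 23 * d = 1 (mod 240).
Step 4: d = 23^(-1) mod 240 = 167.
Verification: 23 * 167 = 3841 = 16 * 240 + 1.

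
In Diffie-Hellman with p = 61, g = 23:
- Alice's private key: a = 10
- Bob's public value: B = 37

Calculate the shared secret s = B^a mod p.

Step 1: s = B^a mod p = 37^10 mod 61.
  37^1 mod 61 = 37
  37^2 mod 61 = (37 * 37) mod 61 = 27
  37^3 mod 61 = (27 * 37) mod 61 = 23
  37^4 mod 61 = (23 * 37) mod 61 = 58
  37^5 mod 61 = (58 * 37) mod 61 = 11
  37^6 mod 61 = (11 * 37) mod 61 = 41
  37^7 mod 61 = (41 * 37) mod 61 = 53
  37^8 mod 61 = (53 * 37) mod 61 = 9
  37^9 mod 61 = (9 * 37) mod 61 = 28
  37^10 mod 61 = (28 * 37) mod 61 = 60
Result: shared secret = 60.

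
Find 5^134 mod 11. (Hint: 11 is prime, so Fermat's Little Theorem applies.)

Step 1: Since 11 is prime, by Fermat's Little Theorem: 5^10 = 1 (mod 11).
Step 2: Reduce exponent: 134 mod 10 = 4.
Step 3: So 5^134 = 5^4 (mod 11).
Step 4: 5^4 mod 11 = 9.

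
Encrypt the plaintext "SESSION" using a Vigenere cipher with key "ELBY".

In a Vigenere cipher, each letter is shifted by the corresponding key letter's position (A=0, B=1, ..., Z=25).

Step 1: Repeat key to match plaintext length:
  Plaintext: SESSION
  Key:       ELBYELB
Step 2: Encrypt each letter:
  S(18) + E(4) = (18+4) mod 26 = 22 = W
  E(4) + L(11) = (4+11) mod 26 = 15 = P
  S(18) + B(1) = (18+1) mod 26 = 19 = T
  S(18) + Y(24) = (18+24) mod 26 = 16 = Q
  I(8) + E(4) = (8+4) mod 26 = 12 = M
  O(14) + L(11) = (14+11) mod 26 = 25 = Z
  N(13) + B(1) = (13+1) mod 26 = 14 = O
Ciphertext: WPTQMZO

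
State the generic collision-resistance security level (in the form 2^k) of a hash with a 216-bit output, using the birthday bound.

Step 1: The birthday paradox gives collision probability ~50% after sqrt(2^n) = 2^(n/2) hashes.
Step 2: For 216-bit output: 2^(216/2) = 2^108.
Step 3: Approximately 2^108 hash computations needed.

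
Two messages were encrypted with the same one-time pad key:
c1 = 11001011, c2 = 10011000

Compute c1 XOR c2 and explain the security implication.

Step 1: c1 XOR c2 = (m1 XOR k) XOR (m2 XOR k).
Step 2: By XOR associativity/commutativity: = m1 XOR m2 XOR k XOR k = m1 XOR m2.
Step 3: 11001011 XOR 10011000 = 01010011 = 83.
Step 4: The key cancels out! An attacker learns m1 XOR m2 = 83, revealing the relationship between plaintexts.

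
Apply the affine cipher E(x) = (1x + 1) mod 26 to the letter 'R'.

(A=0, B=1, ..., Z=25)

Step 1: Convert 'R' to number: x = 17.
Step 2: E(17) = (1 * 17 + 1) mod 26 = 18 mod 26 = 18.
Step 3: Convert 18 back to letter: S.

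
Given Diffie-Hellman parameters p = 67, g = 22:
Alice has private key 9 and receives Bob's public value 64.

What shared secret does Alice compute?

Step 1: s = B^a mod p = 64^9 mod 67.
  64^1 mod 67 = 64
  64^2 mod 67 = (64 * 64) mod 67 = 9
  64^3 mod 67 = (9 * 64) mod 67 = 40
  64^4 mod 67 = (40 * 64) mod 67 = 14
  64^5 mod 67 = (14 * 64) mod 67 = 25
  64^6 mod 67 = (25 * 64) mod 67 = 59
  64^7 mod 67 = (59 * 64) mod 67 = 24
  64^8 mod 67 = (24 * 64) mod 67 = 62
  64^9 mod 67 = (62 * 64) mod 67 = 15
Result: shared secret = 15.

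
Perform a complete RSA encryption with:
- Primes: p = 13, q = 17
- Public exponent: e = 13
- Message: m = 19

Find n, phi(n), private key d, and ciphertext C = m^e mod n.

Step 1: n = 13 * 17 = 221.
Step 2: phi(n) = (13-1)(17-1) = 12 * 16 = 192.
Step 3: Find d = 13^(-1) mod 192 = 133.
  Verify: 13 * 133 = 1729 = 1 (mod 192).
Step 4: C = 19^13 mod 221 = 32.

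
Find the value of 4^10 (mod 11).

Step 1: Compute 4^10 mod 11 step by step, reducing modulo 11 at each step.
  4^1 mod 11 = 4
  4^2 mod 11 = (4 * 4) mod 11 = 5
  4^3 mod 11 = (5 * 4) mod 11 = 9
  4^4 mod 11 = (9 * 4) mod 11 = 3
  4^5 mod 11 = (3 * 4) mod 11 = 1
  4^6 mod 11 = (1 * 4) mod 11 = 4
  4^7 mod 11 = (4 * 4) mod 11 = 5
  4^8 mod 11 = (5 * 4) mod 11 = 9
  4^9 mod 11 = (9 * 4) mod 11 = 3
  4^10 mod 11 = (3 * 4) mod 11 = 1
Step 2: Result = 1.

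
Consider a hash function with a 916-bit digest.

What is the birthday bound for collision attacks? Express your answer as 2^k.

Step 1: The birthday paradox gives collision probability ~50% after sqrt(2^n) = 2^(n/2) hashes.
Step 2: For 916-bit output: 2^(916/2) = 2^458.
Step 3: Approximately 2^458 hash computations needed.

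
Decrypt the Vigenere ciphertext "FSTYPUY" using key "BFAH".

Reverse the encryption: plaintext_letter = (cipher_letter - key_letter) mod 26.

Step 1: Extend key: BFAHBFA
Step 2: Decrypt each letter (c - k) mod 26:
  F(5) - B(1) = (5-1) mod 26 = 4 = E
  S(18) - F(5) = (18-5) mod 26 = 13 = N
  T(19) - A(0) = (19-0) mod 26 = 19 = T
  Y(24) - H(7) = (24-7) mod 26 = 17 = R
  P(15) - B(1) = (15-1) mod 26 = 14 = O
  U(20) - F(5) = (20-5) mod 26 = 15 = P
  Y(24) - A(0) = (24-0) mod 26 = 24 = Y
Plaintext: ENTROPY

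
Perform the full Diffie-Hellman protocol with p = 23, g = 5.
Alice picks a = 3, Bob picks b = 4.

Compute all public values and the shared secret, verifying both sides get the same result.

Step 1: A = g^a mod p = 5^3 mod 23 = 10.
Step 2: B = g^b mod p = 5^4 mod 23 = 4.
Step 3: Alice computes s = B^a mod p = 4^3 mod 23 = 18.
Step 4: Bob computes s = A^b mod p = 10^4 mod 23 = 18.
Both sides agree: shared secret = 18.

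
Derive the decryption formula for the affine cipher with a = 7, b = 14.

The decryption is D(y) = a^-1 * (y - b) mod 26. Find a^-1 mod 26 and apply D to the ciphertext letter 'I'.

Step 1: Find a^-1, the modular inverse of 7 mod 26.
Step 2: We need 7 * a^-1 = 1 (mod 26).
Step 3: 7 * 15 = 105 = 4 * 26 + 1, so a^-1 = 15.
Step 4: D(y) = 15(y - 14) mod 26.
Step 5: Apply to 'I' (y = 8): D(8) = 15 * (8 - 14) mod 26 = 15 * -6 mod 26 = 14 -> 'O'.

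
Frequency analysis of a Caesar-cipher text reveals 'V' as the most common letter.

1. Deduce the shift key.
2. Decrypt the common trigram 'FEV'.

Step 1: In English, 'E' is the most frequent letter (12.7%).
Step 2: The most frequent ciphertext letter is 'V' (position 21).
Step 3: Shift = (21 - 4) mod 26 = 17.
Step 4: Decrypt 'FEV' by shifting back 17:
  F -> O
  E -> N
  V -> E
Step 5: 'FEV' decrypts to 'ONE'.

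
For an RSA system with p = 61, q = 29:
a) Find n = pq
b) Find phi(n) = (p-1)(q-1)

Step 1: n = p * q = 61 * 29 = 1769.
Step 2: phi(n) = (p-1)(q-1) = 60 * 28 = 1680.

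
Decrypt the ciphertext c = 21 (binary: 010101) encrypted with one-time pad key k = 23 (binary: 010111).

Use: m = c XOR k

Step 1: XOR ciphertext with key:
  Ciphertext: 010101
  Key:        010111
  XOR:        000010
Step 2: Plaintext = 000010 = 2 in decimal.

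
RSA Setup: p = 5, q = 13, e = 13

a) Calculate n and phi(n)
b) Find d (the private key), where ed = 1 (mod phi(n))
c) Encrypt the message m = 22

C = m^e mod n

Step 1: n = 5 * 13 = 65.
Step 2: phi(n) = (5-1)(13-1) = 4 * 12 = 48.
Step 3: Find d = 13^(-1) mod 48 = 37.
  Verify: 13 * 37 = 481 = 1 (mod 48).
Step 4: C = 22^13 mod 65 = 22.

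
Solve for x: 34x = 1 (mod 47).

Step 1: We need x such that 34 * x = 1 (mod 47).
Step 2: Using the extended Euclidean algorithm or trial:
  34 * 18 = 612 = 13 * 47 + 1.
Step 3: Since 612 mod 47 = 1, the inverse is x = 18.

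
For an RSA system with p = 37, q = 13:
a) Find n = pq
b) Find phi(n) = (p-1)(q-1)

Step 1: n = p * q = 37 * 13 = 481.
Step 2: phi(n) = (p-1)(q-1) = 36 * 12 = 432.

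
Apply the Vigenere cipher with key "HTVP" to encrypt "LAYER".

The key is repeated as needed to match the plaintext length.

Step 1: Repeat key to match plaintext length:
  Plaintext: LAYER
  Key:       HTVPH
Step 2: Encrypt each letter:
  L(11) + H(7) = (11+7) mod 26 = 18 = S
  A(0) + T(19) = (0+19) mod 26 = 19 = T
  Y(24) + V(21) = (24+21) mod 26 = 19 = T
  E(4) + P(15) = (4+15) mod 26 = 19 = T
  R(17) + H(7) = (17+7) mod 26 = 24 = Y
Ciphertext: STTTY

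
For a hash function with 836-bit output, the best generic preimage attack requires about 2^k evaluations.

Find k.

Step 1: The hash has a 836-bit output.
Step 2: Preimage resistance means: given a digest h(x), it should be infeasible to find any input that hashes to it.
With a 836-bit output there are 2^836 possible digests, so a generic brute-force preimage search costs about 2^836 evaluations.
Step 3: Security level = 836 bits.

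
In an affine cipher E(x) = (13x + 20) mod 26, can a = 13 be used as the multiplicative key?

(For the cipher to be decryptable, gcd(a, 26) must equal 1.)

Step 1: Compute gcd(13, 26).
Step 2: gcd(13, 26) = 13.
Since gcd = 13 != 1, 13 shares a common factor with 26, so it cannot be used.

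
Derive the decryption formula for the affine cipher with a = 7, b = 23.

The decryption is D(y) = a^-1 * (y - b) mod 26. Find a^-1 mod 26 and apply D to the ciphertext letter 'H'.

Step 1: Find a^-1, the modular inverse of 7 mod 26.
Step 2: We need 7 * a^-1 = 1 (mod 26).
Step 3: 7 * 15 = 105 = 4 * 26 + 1, so a^-1 = 15.
Step 4: D(y) = 15(y - 23) mod 26.
Step 5: Apply to 'H' (y = 7): D(7) = 15 * (7 - 23) mod 26 = 15 * -16 mod 26 = 20 -> 'U'.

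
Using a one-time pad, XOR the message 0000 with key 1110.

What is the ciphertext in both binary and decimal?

Step 1: Write out the XOR operation bit by bit:
  Message: 0000
  Key:     1110
  XOR:     1110
Step 2: Convert to decimal: 1110 = 14.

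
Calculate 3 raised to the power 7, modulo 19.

Step 1: Compute 3^7 mod 19 step by step, reducing modulo 19 at each step.
  3^1 mod 19 = 3
  3^2 mod 19 = (3 * 3) mod 19 = 9
  3^3 mod 19 = (9 * 3) mod 19 = 8
  3^4 mod 19 = (8 * 3) mod 19 = 5
  3^5 mod 19 = (5 * 3) mod 19 = 15
  3^6 mod 19 = (15 * 3) mod 19 = 7
  3^7 mod 19 = (7 * 3) mod 19 = 2
Step 2: Result = 2.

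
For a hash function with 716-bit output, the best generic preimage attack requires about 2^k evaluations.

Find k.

Step 1: The hash has a 716-bit output.
Step 2: Preimage resistance means: given a digest h(x), it should be infeasible to find any input that hashes to it.
With a 716-bit output there are 2^716 possible digests, so a generic brute-force preimage search costs about 2^716 evaluations.
Step 3: Security level = 716 bits.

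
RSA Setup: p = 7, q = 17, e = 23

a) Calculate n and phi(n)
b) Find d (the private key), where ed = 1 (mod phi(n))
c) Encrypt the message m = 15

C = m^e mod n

Step 1: n = 7 * 17 = 119.
Step 2: phi(n) = (7-1)(17-1) = 6 * 16 = 96.
Step 3: Find d = 23^(-1) mod 96 = 71.
  Verify: 23 * 71 = 1633 = 1 (mod 96).
Step 4: C = 15^23 mod 119 = 8.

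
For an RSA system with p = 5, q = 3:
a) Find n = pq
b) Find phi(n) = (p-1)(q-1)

Step 1: n = p * q = 5 * 3 = 15.
Step 2: phi(n) = (p-1)(q-1) = 4 * 2 = 8.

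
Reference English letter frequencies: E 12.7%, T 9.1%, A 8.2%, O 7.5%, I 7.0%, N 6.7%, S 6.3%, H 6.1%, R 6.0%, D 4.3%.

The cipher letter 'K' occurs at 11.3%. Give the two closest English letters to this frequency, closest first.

Step 1: Observed frequency of 'K' is 11.3%.
Step 2: Compute distances to each reference frequency and sort:
  E (12.7%): difference = 1.4% <-- BEST
  T (9.1%): difference = 2.2% <-- RUNNER-UP
  A (8.2%): difference = 3.1%
  O (7.5%): difference = 3.8%
  I (7.0%): difference = 4.3%
Step 3: Most likely is 'E' (12.7%, diff 1.4%); second most likely is 'T' (9.1%, diff 2.2%).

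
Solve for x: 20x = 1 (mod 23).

Step 1: We need x such that 20 * x = 1 (mod 23).
Step 2: Using the extended Euclidean algorithm or trial:
  20 * 15 = 300 = 13 * 23 + 1.
Step 3: Since 300 mod 23 = 1, the inverse is x = 15.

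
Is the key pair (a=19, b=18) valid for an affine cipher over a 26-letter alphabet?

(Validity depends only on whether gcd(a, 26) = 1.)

Step 1: Compute gcd(19, 26).
Step 2: gcd(19, 26) = 1.
Since gcd = 1, 19 is coprime with 26, so it is a valid key.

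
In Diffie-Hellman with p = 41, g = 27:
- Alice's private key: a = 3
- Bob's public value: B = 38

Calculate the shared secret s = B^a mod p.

Step 1: s = B^a mod p = 38^3 mod 41.
  38^1 mod 41 = 38
  38^2 mod 41 = (38 * 38) mod 41 = 9
  38^3 mod 41 = (9 * 38) mod 41 = 14
Result: shared secret = 14.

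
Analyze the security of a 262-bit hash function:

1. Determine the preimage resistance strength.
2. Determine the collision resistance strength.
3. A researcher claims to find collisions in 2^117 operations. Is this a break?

Step 1: Preimage resistance requires brute-force of 2^262 operations.
Step 2: Collision resistance (birthday bound) = 2^(262/2) = 2^131.
Step 3: The claimed attack costs 2^117 operations.
Step 4: Since 2^117 < 2^131, the claimed attack beats the generic birthday bound, so collision resistance is broken.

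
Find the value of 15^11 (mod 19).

Step 1: Compute 15^11 mod 19 step by step, reducing modulo 19 at each step.
  15^1 mod 19 = 15
  15^2 mod 19 = (15 * 15) mod 19 = 16
  15^3 mod 19 = (16 * 15) mod 19 = 12
  15^4 mod 19 = (12 * 15) mod 19 = 9
  15^5 mod 19 = (9 * 15) mod 19 = 2
  15^6 mod 19 = (2 * 15) mod 19 = 11
  15^7 mod 19 = (11 * 15) mod 19 = 13
  15^8 mod 19 = (13 * 15) mod 19 = 5
  15^9 mod 19 = (5 * 15) mod 19 = 18
  15^10 mod 19 = (18 * 15) mod 19 = 4
  15^11 mod 19 = (4 * 15) mod 19 = 3
Step 2: Result = 3.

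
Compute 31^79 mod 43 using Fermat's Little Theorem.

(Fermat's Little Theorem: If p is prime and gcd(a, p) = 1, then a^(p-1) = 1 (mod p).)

Step 1: Since 43 is prime, by Fermat's Little Theorem: 31^42 = 1 (mod 43).
Step 2: Reduce exponent: 79 mod 42 = 37.
Step 3: So 31^79 = 31^37 (mod 43).
Step 4: 31^37 mod 43 = 24.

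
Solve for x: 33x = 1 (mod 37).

Step 1: We need x such that 33 * x = 1 (mod 37).
Step 2: Using the extended Euclidean algorithm or trial:
  33 * 9 = 297 = 8 * 37 + 1.
Step 3: Since 297 mod 37 = 1, the inverse is x = 9.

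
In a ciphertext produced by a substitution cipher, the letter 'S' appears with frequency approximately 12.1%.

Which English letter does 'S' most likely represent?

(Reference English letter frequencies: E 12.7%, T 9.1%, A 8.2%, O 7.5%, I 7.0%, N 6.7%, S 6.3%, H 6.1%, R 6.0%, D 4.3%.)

Step 1: The observed frequency is 12.1%.
Step 2: Compare with English frequencies:
  E: 12.7% (difference: 0.6%) <-- closest
  T: 9.1% (difference: 3.0%)
  A: 8.2% (difference: 3.9%)
  O: 7.5% (difference: 4.6%)
  I: 7.0% (difference: 5.1%)
  N: 6.7% (difference: 5.4%)
  S: 6.3% (difference: 5.8%)
  H: 6.1% (difference: 6.0%)
  R: 6.0% (difference: 6.1%)
  D: 4.3% (difference: 7.8%)
Step 3: 'S' most likely represents 'E' (frequency 12.7%).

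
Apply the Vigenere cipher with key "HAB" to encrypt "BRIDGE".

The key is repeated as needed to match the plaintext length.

Step 1: Repeat key to match plaintext length:
  Plaintext: BRIDGE
  Key:       HABHAB
Step 2: Encrypt each letter:
  B(1) + H(7) = (1+7) mod 26 = 8 = I
  R(17) + A(0) = (17+0) mod 26 = 17 = R
  I(8) + B(1) = (8+1) mod 26 = 9 = J
  D(3) + H(7) = (3+7) mod 26 = 10 = K
  G(6) + A(0) = (6+0) mod 26 = 6 = G
  E(4) + B(1) = (4+1) mod 26 = 5 = F
Ciphertext: IRJKGF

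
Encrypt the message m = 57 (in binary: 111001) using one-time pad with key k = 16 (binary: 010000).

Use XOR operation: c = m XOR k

Step 1: Write out the XOR operation bit by bit:
  Message: 111001
  Key:     010000
  XOR:     101001
Step 2: Convert to decimal: 101001 = 41.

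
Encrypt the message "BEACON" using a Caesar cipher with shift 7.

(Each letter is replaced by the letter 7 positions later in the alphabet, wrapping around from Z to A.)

Step 1: For each letter, shift forward by 7 positions (mod 26).
  B (position 1) -> position (1+7) mod 26 = 8 -> I
  E (position 4) -> position (4+7) mod 26 = 11 -> L
  A (position 0) -> position (0+7) mod 26 = 7 -> H
  C (position 2) -> position (2+7) mod 26 = 9 -> J
  O (position 14) -> position (14+7) mod 26 = 21 -> V
  N (position 13) -> position (13+7) mod 26 = 20 -> U
Result: ILHJVU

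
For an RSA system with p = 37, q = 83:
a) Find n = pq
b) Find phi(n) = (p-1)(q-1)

Step 1: n = p * q = 37 * 83 = 3071.
Step 2: phi(n) = (p-1)(q-1) = 36 * 82 = 2952.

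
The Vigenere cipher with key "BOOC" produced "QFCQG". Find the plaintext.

Step 1: Extend key: BOOCB
Step 2: Decrypt each letter (c - k) mod 26:
  Q(16) - B(1) = (16-1) mod 26 = 15 = P
  F(5) - O(14) = (5-14) mod 26 = 17 = R
  C(2) - O(14) = (2-14) mod 26 = 14 = O
  Q(16) - C(2) = (16-2) mod 26 = 14 = O
  G(6) - B(1) = (6-1) mod 26 = 5 = F
Plaintext: PROOF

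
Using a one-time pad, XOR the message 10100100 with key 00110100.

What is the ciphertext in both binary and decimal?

Step 1: Write out the XOR operation bit by bit:
  Message: 10100100
  Key:     00110100
  XOR:     10010000
Step 2: Convert to decimal: 10010000 = 144.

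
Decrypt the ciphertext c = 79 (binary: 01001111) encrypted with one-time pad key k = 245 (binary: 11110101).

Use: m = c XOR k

Step 1: XOR ciphertext with key:
  Ciphertext: 01001111
  Key:        11110101
  XOR:        10111010
Step 2: Plaintext = 10111010 = 186 in decimal.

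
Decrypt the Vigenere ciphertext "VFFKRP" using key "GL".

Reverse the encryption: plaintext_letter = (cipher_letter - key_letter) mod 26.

Step 1: Extend key: GLGLGL
Step 2: Decrypt each letter (c - k) mod 26:
  V(21) - G(6) = (21-6) mod 26 = 15 = P
  F(5) - L(11) = (5-11) mod 26 = 20 = U
  F(5) - G(6) = (5-6) mod 26 = 25 = Z
  K(10) - L(11) = (10-11) mod 26 = 25 = Z
  R(17) - G(6) = (17-6) mod 26 = 11 = L
  P(15) - L(11) = (15-11) mod 26 = 4 = E
Plaintext: PUZZLE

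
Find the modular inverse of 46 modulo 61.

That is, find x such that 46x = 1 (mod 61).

Step 1: We need x such that 46 * x = 1 (mod 61).
Step 2: Using the extended Euclidean algorithm or trial:
  46 * 4 = 184 = 3 * 61 + 1.
Step 3: Since 184 mod 61 = 1, the inverse is x = 4.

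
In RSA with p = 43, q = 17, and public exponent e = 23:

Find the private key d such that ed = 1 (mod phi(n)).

Step 1: n = 43 * 17 = 731.
Step 2: phi(n) = 42 * 16 = 672.
Step 3: Find d such that 23 * d = 1 (mod 672).
Step 4: d = 23^(-1) mod 672 = 263.
Verification: 23 * 263 = 6049 = 9 * 672 + 1.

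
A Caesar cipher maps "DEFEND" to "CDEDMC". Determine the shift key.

Step 1: Compare first letters: D (position 3) -> C (position 2).
Step 2: Shift = (2 - 3) mod 26 = 25.
The shift value is 25.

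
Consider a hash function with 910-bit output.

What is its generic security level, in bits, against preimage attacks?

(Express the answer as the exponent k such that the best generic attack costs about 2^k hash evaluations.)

Step 1: The hash has a 910-bit output.
Step 2: Preimage resistance means: given a digest h(x), it should be infeasible to find any input that hashes to it.
With a 910-bit output there are 2^910 possible digests, so a generic brute-force preimage search costs about 2^910 evaluations.
Step 3: Security level = 910 bits.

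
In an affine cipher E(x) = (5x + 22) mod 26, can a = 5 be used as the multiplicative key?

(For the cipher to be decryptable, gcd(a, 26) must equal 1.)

Step 1: Compute gcd(5, 26).
Step 2: gcd(5, 26) = 1.
Since gcd = 1, 5 is coprime with 26, so it is a valid key.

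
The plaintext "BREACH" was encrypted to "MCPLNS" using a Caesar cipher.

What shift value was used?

Step 1: Compare first letters: B (position 1) -> M (position 12).
Step 2: Shift = (12 - 1) mod 26 = 11.
The shift value is 11.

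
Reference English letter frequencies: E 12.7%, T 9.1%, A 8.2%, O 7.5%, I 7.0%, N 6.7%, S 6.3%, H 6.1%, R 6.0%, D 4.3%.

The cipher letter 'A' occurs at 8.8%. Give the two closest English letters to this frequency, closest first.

Step 1: Observed frequency of 'A' is 8.8%.
Step 2: Compute distances to each reference frequency and sort:
  T (9.1%): difference = 0.3% <-- BEST
  A (8.2%): difference = 0.6% <-- RUNNER-UP
  O (7.5%): difference = 1.3%
  I (7.0%): difference = 1.8%
  N (6.7%): difference = 2.1%
Step 3: Most likely is 'T' (9.1%, diff 0.3%); second most likely is 'A' (8.2%, diff 0.6%).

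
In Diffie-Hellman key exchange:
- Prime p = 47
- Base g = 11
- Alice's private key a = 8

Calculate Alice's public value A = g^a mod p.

Step 1: A = g^a mod p = 11^8 mod 47.
  11^1 mod 47 = 11
  11^2 mod 47 = (11 * 11) mod 47 = 27
  11^3 mod 47 = (27 * 11) mod 47 = 15
  11^4 mod 47 = (15 * 11) mod 47 = 24
  11^5 mod 47 = (24 * 11) mod 47 = 29
  11^6 mod 47 = (29 * 11) mod 47 = 37
  11^7 mod 47 = (37 * 11) mod 47 = 31
  11^8 mod 47 = (31 * 11) mod 47 = 12
Result: A = 12.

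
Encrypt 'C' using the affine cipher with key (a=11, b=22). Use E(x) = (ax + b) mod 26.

Step 1: Convert 'C' to number: x = 2.
Step 2: E(2) = (11 * 2 + 22) mod 26 = 44 mod 26 = 18.
Step 3: Convert 18 back to letter: S.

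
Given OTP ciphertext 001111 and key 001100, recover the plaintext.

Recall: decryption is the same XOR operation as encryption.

Step 1: XOR ciphertext with key:
  Ciphertext: 001111
  Key:        001100
  XOR:        000011
Step 2: Plaintext = 000011 = 3 in decimal.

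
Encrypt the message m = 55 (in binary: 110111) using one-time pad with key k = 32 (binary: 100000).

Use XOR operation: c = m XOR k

Step 1: Write out the XOR operation bit by bit:
  Message: 110111
  Key:     100000
  XOR:     010111
Step 2: Convert to decimal: 010111 = 23.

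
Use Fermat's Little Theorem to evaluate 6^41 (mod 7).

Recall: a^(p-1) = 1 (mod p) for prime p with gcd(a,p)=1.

Step 1: Since 7 is prime, by Fermat's Little Theorem: 6^6 = 1 (mod 7).
Step 2: Reduce exponent: 41 mod 6 = 5.
Step 3: So 6^41 = 6^5 (mod 7).
Step 4: 6^5 mod 7 = 6.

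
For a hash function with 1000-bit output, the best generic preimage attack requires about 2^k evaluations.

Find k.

Step 1: The hash has a 1000-bit output.
Step 2: Preimage resistance means: given a digest h(x), it should be infeasible to find any input that hashes to it.
With a 1000-bit output there are 2^1000 possible digests, so a generic brute-force preimage search costs about 2^1000 evaluations.
Step 3: Security level = 1000 bits.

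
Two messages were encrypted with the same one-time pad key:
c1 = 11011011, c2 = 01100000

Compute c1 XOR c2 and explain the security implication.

Step 1: c1 XOR c2 = (m1 XOR k) XOR (m2 XOR k).
Step 2: By XOR associativity/commutativity: = m1 XOR m2 XOR k XOR k = m1 XOR m2.
Step 3: 11011011 XOR 01100000 = 10111011 = 187.
Step 4: The key cancels out! An attacker learns m1 XOR m2 = 187, revealing the relationship between plaintexts.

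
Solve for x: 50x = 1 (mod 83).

Step 1: We need x such that 50 * x = 1 (mod 83).
Step 2: Using the extended Euclidean algorithm or trial:
  50 * 5 = 250 = 3 * 83 + 1.
Step 3: Since 250 mod 83 = 1, the inverse is x = 5.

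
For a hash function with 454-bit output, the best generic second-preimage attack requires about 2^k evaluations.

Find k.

Step 1: The hash has a 454-bit output.
Step 2: Second-preimage resistance means: given a specific input x, it should be infeasible to find a different y with h(y) = h(x).
With a 454-bit output, a generic search for a second preimage costs about 2^454 evaluations (each trial matches the fixed target with probability 2^-454).
Step 3: Security level = 454 bits.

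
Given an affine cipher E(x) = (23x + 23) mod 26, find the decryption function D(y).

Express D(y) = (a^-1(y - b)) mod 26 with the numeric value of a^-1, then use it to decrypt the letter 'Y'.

Step 1: Find a^-1, the modular inverse of 23 mod 26.
Step 2: We need 23 * a^-1 = 1 (mod 26).
Step 3: 23 * 17 = 391 = 15 * 26 + 1, so a^-1 = 17.
Step 4: D(y) = 17(y - 23) mod 26.
Step 5: Apply to 'Y' (y = 24): D(24) = 17 * (24 - 23) mod 26 = 17 * 1 mod 26 = 17 -> 'R'.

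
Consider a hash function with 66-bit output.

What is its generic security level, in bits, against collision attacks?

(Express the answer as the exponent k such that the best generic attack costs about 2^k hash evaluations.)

Step 1: The hash has a 66-bit output.
Step 2: Collision resistance means it should be infeasible to find any x != y with h(x) = h(y).
By the birthday bound, a generic collision search succeeds after about sqrt(2^66) = 2^(66/2) = 2^33 evaluations.
Step 3: Security level = 33 bits.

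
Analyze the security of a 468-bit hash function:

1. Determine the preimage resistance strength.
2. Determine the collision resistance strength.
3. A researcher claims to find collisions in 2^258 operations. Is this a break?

Step 1: Preimage resistance requires brute-force of 2^468 operations.
Step 2: Collision resistance (birthday bound) = 2^(468/2) = 2^234.
Step 3: The claimed attack costs 2^258 operations.
Step 4: Since 2^258 >= 2^234, the claimed attack is no faster than the generic birthday attack, so this does not break collision resistance.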